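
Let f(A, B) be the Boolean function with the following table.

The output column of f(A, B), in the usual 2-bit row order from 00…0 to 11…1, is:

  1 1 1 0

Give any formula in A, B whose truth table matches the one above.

f(A, B) = ¬(A ∧ B)

f is 0 on exactly one input, (1,1), whose minterm is A·B. So f is the negation of that single conjunction.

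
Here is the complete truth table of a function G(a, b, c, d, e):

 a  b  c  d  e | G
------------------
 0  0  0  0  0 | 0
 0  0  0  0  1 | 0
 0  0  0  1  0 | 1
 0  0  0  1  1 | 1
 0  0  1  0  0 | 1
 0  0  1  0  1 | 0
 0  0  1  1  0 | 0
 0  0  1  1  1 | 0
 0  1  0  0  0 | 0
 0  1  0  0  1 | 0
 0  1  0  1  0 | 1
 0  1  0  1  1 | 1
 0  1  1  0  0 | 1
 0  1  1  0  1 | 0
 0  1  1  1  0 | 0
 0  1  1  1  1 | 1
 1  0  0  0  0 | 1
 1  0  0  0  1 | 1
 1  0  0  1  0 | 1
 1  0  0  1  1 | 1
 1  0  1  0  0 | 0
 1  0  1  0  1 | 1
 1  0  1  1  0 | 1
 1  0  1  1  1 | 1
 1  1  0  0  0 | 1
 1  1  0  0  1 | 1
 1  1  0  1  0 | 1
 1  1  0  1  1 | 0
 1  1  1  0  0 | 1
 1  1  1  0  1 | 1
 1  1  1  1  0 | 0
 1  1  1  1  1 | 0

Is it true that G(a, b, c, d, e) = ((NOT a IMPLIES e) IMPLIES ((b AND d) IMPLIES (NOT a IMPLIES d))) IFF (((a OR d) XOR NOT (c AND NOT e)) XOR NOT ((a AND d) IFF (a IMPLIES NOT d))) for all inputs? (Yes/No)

No

Test each input against both G and the formula:
  a=0, b=0, c=0, d=0, e=0: formula gives 0, G = 0 ✓
  a=0, b=0, c=0, d=0, e=1: formula gives 0, G = 0 ✓
  a=0, b=0, c=0, d=1, e=0: formula gives 1, G = 1 ✓
  a=0, b=0, c=0, d=1, e=1: formula gives 1, G = 1 ✓
  …
  a=0, b=0, c=1, d=1, e=1: formula gives 1, but G = 0 ✗
Since they disagree at (0,0,1,1,1), the expression is not a correct formula for G.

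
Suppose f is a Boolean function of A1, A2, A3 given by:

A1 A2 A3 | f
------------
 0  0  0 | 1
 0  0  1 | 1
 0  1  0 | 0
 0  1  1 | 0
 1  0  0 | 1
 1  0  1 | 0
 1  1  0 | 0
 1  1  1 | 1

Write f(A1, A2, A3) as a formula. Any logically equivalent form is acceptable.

f(A1, A2, A3) = ((((NOT A1 AND NOT A2) AND NOT A3) OR ((NOT A1 AND NOT A2) AND A3)) OR ((A1 AND NOT A2) AND NOT A3)) OR ((A1 AND A2) AND A3)

f=1 on 4 inputs: (0,0,0), (0,0,1), (1,0,0), (1,1,1). Reading each as a conjunction of literals (¬A1·¬A2·¬A3, ¬A1·¬A2·A3, A1·¬A2·¬A3, A1·A2·A3) and taking the OR gives the canonical DNF.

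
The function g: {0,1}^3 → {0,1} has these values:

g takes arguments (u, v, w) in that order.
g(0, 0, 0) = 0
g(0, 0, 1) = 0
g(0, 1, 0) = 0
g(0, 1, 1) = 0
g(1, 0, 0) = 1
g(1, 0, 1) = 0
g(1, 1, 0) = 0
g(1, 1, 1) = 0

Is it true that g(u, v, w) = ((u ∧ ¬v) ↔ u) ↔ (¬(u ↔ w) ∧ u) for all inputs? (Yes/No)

Check the formula against g row by row:
  u=0, v=0, w=0: formula gives 0, g = 0 ✓
  u=0, v=0, w=1: formula gives 0, g = 0 ✓
  u=0, v=1, w=0: formula gives 0, g = 0 ✓
  u=0, v=1, w=1: formula gives 0, g = 0 ✓
  u=1, v=0, w=0: formula gives 1, g = 1 ✓
  …
  u=1, v=1, w=1: formula gives 1, but g = 0 ✗
Since they disagree at (1,1,1), the expression is not a correct formula for g.

No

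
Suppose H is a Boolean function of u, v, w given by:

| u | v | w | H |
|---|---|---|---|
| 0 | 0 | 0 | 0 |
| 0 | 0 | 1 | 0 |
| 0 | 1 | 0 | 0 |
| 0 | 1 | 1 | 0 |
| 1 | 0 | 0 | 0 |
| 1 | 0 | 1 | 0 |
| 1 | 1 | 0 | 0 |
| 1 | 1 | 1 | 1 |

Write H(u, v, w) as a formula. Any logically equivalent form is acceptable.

H(u, v, w) = (u AND v) AND w

The output is 1 only when every input is 1 — the AND of all inputs.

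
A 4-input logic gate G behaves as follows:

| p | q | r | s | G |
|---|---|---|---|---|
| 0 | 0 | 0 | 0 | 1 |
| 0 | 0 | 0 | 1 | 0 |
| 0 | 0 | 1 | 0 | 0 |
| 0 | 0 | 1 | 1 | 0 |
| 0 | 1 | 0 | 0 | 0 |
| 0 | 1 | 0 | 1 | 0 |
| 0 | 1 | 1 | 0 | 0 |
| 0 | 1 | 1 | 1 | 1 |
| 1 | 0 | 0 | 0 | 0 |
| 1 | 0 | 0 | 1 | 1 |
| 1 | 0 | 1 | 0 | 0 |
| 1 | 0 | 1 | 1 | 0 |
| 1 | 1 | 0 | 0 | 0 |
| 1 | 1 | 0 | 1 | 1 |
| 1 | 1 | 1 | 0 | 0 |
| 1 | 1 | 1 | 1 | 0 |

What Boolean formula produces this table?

G(p, q, r, s) = (((((p' · q') · r') · s') + (((p' · q) · r) · s)) + (((p · q') · r') · s)) + (((p · q) · r') · s)

Collect the rows where G=1 — (0,0,0,0), (0,1,1,1), (1,0,0,1), (1,1,0,1) — and write one minterm per row: ¬p·¬q·¬r·¬s, ¬p·q·r·s, p·¬q·¬r·s, p·q·¬r·s. Their union (logical OR) reproduces the table exactly.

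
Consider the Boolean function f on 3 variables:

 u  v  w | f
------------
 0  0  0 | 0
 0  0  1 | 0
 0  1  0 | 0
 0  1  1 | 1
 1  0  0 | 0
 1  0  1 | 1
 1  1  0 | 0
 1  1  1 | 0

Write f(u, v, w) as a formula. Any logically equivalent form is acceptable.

f=1 on 2 inputs: (0,1,1), (1,0,1). Reading each as a conjunction of literals (¬u·v·w, u·¬v·w) and taking the OR gives the canonical DNF.

f(u, v, w) = ((~u & v) & w) | ((u & ~v) & w)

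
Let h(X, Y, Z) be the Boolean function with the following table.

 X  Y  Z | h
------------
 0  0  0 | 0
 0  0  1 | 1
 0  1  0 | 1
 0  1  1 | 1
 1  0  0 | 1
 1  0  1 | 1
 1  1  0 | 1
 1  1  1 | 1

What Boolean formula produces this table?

h(X, Y, Z) = (X + Y) + Z

The output is 1 whenever at least one input is 1 — the OR of all inputs.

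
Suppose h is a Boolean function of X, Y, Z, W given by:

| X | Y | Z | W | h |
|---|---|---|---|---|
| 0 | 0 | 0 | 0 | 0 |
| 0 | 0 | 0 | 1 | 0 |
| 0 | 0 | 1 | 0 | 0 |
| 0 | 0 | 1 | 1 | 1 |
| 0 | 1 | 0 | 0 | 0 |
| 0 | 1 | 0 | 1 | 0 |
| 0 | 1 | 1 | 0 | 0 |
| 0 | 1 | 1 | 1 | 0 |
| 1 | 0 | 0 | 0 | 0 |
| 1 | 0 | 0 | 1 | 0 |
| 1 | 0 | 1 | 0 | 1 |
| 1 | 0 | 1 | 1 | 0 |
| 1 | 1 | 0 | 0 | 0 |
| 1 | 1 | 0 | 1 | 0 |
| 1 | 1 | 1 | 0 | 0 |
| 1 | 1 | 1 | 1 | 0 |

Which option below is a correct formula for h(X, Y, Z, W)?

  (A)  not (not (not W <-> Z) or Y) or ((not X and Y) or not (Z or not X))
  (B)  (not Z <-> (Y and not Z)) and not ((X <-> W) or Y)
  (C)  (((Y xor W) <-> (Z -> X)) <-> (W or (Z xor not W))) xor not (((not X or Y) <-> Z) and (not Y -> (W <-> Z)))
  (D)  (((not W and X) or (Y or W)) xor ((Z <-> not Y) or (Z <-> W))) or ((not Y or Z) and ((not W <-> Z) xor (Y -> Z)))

B

(A) fails at (0,0,0,1): the formula yields 1, h is 0.
(C) fails at (0,0,0,0): the formula yields 1, h is 0.
(D) fails at (0,0,0,0): the formula yields 1, h is 0.
(B) is the remaining candidate, and it agrees with h on all 16 inputs.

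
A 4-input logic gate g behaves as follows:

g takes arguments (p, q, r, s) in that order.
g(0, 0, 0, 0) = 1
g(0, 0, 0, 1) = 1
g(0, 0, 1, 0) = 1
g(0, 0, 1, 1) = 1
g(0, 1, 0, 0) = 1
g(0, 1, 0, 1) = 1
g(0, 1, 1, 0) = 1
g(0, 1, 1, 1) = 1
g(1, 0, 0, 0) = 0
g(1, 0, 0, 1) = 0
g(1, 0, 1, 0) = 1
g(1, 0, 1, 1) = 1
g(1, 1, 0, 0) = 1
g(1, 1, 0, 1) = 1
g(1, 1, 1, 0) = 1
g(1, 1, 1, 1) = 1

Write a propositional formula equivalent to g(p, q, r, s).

There are just 2 zero rows: (1,0,0,0), (1,0,0,1). Their minterms are p·¬q·¬r·¬s, p·¬q·¬r·s; the OR of those covers precisely the 0-outputs, and negating it yields g.

g(p, q, r, s) = NOT ((((p AND NOT q) AND NOT r) AND NOT s) OR (((p AND NOT q) AND NOT r) AND s))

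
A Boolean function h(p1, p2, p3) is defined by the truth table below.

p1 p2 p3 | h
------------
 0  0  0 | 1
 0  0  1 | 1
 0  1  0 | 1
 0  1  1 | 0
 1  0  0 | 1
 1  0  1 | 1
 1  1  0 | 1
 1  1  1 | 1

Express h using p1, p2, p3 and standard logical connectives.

h(p1, p2, p3) = not ((not p1 and p2) and p3)

h is 0 on exactly one input, (0,1,1), whose minterm is ¬p1·p2·p3. So h is the negation of that single conjunction.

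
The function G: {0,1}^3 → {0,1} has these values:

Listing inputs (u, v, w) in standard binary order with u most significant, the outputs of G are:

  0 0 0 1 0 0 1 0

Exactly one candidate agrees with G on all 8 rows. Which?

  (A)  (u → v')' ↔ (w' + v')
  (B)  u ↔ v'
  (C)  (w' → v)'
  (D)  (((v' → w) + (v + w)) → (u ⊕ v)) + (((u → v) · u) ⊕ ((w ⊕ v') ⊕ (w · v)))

(B) fails at (0,1,0): the formula yields 1, G is 0.
(C) fails at (0,0,0): the formula yields 1, G is 0.
(D) fails at (0,0,0): the formula yields 1, G is 0.
Only (A) survives; checking it on all 8 rows confirms it matches G.

A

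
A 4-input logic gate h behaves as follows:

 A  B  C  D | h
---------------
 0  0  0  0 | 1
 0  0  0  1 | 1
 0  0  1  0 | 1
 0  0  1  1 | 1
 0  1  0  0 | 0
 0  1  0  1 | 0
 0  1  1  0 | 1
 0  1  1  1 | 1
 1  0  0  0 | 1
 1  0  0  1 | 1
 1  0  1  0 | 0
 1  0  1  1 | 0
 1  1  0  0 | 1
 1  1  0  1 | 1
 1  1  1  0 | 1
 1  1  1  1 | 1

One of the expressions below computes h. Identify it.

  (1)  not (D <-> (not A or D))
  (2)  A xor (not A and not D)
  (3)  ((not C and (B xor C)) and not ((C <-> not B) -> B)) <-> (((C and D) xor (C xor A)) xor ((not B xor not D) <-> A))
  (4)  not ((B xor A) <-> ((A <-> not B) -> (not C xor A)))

(1) fails at (0,0,0,1): the formula yields 0, h is 1.
(2) fails at (0,0,0,1): the formula yields 0, h is 1.
(3) fails at (0,0,0,0): the formula yields 0, h is 1.
Only (4) survives; checking it on all 16 rows confirms it matches h.

4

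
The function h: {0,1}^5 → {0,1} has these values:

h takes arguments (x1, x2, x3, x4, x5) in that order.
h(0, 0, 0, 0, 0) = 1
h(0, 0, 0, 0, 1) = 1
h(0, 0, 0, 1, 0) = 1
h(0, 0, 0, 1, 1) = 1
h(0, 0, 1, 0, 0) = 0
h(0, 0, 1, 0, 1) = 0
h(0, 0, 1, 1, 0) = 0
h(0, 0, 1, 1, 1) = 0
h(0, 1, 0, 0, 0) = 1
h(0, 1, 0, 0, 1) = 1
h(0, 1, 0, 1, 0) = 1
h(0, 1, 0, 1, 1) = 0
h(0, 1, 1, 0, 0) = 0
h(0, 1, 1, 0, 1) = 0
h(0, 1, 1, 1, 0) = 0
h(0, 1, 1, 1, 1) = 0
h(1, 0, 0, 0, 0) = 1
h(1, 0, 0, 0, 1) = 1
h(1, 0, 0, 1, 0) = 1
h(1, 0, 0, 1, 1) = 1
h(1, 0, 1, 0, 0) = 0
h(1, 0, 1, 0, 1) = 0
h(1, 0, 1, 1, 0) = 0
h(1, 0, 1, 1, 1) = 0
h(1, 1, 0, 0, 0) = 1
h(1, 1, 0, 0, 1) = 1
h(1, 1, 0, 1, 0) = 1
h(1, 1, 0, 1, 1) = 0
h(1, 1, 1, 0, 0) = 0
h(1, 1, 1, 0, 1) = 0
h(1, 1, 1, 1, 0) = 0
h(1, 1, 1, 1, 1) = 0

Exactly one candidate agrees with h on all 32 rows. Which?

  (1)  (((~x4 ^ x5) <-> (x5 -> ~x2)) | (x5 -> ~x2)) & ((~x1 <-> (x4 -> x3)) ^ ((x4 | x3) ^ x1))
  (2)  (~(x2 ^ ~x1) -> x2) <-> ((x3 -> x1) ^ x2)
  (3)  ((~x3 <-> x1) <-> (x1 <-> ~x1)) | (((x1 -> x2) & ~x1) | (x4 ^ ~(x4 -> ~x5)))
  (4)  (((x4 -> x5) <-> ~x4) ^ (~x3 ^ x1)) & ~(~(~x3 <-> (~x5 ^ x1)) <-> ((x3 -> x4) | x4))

1

(2) disagrees with h on (0,1,0,0,0) (formula → 0, table → 1); rule it out.
(3) disagrees with h on (0,0,1,0,0) (formula → 1, table → 0); rule it out.
(4) disagrees with h on (0,0,0,0,0) (formula → 0, table → 1); rule it out.
(1) is the remaining candidate, and it agrees with h on all 32 inputs.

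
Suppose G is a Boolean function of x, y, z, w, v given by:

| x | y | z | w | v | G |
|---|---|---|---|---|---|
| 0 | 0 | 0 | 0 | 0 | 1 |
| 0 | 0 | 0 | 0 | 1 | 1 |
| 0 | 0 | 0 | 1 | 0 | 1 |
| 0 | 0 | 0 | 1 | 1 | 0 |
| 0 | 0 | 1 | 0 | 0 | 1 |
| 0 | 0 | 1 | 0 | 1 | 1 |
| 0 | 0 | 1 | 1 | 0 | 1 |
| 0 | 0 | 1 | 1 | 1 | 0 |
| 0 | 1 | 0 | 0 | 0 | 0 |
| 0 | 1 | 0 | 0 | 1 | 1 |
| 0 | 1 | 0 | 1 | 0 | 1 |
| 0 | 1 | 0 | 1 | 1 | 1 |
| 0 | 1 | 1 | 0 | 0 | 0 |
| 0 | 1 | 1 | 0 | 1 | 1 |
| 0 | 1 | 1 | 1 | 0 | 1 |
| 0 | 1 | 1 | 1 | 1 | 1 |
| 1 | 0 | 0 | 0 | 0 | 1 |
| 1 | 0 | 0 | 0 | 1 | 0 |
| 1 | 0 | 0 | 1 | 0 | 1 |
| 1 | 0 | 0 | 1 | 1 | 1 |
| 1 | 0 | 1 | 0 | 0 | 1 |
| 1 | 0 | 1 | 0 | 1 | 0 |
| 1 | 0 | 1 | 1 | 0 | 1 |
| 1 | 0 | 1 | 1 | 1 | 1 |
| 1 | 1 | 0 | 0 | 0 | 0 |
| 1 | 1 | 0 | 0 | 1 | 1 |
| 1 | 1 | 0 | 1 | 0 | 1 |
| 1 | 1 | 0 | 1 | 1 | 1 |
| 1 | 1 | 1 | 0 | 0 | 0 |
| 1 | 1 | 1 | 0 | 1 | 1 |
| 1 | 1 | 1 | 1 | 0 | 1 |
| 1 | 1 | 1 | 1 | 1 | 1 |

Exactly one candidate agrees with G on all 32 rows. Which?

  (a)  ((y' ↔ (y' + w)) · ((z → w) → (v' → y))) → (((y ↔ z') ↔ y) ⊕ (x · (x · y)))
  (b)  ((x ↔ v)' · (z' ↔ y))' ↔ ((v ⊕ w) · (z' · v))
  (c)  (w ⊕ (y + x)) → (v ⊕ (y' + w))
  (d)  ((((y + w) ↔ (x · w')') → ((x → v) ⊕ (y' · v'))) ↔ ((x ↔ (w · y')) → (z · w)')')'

(a) disagrees with G on (0,0,0,1,1) (formula → 1, table → 0); rule it out.
(b) disagrees with G on (0,0,0,0,0) (formula → 0, table → 1); rule it out.
(d) disagrees with G on (0,0,0,1,0) (formula → 0, table → 1); rule it out.
(c) is the remaining candidate, and it agrees with G on all 32 inputs.

c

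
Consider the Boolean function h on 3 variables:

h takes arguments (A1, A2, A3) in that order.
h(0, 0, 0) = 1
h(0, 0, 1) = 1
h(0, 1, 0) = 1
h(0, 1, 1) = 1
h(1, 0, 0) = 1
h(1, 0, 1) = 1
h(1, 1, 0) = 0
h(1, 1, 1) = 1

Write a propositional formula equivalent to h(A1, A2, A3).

h(A1, A2, A3) = NOT ((A1 AND A2) AND NOT A3)

Only row (1,1,0) gives 0. So h is 1 everywhere except there — the complement of the minterm A1·A2·¬A3.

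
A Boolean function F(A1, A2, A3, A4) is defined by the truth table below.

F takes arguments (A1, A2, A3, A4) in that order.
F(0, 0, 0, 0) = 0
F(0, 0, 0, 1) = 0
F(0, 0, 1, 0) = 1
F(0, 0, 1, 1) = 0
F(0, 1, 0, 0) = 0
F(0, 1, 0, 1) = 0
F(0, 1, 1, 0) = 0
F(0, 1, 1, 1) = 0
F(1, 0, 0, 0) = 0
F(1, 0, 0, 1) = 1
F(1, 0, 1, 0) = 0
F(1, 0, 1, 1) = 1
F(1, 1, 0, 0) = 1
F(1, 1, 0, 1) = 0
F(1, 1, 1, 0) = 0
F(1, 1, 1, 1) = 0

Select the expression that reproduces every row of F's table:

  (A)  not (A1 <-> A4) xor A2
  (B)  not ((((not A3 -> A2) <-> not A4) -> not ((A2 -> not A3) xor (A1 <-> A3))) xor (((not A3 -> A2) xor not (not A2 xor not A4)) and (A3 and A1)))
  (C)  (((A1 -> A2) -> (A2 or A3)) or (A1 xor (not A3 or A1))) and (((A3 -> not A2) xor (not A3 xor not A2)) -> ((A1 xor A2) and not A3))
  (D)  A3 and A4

B

(A) fails at (0,0,0,1): the formula yields 1, F is 0.
(C) fails at (0,0,1,1): the formula yields 1, F is 0.
(D) fails at (0,0,1,0): the formula yields 0, F is 1.
That leaves (B). Evaluating it on every row reproduces the table of F exactly.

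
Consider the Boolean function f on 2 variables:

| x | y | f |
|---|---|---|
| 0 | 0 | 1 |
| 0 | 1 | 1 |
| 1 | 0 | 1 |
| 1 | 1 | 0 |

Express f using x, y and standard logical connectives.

f(x, y) = NOT (x AND y)

The output is 0 only when every input is 1 — NAND of all inputs.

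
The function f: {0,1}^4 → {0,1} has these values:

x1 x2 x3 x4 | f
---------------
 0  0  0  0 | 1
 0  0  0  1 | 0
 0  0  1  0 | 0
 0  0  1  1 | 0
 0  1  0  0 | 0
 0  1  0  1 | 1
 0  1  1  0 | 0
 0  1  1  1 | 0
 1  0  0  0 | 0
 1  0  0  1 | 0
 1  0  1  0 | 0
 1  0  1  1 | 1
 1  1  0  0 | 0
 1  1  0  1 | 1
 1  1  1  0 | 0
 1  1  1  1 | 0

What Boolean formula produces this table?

The 1-rows are (0,0,0,0), (0,1,0,1), (1,0,1,1), (1,1,0,1). Each contributes one minterm — ¬x1·¬x2·¬x3·¬x4; ¬x1·x2·¬x3·x4; x1·¬x2·x3·x4; x1·x2·¬x3·x4 — and their disjunction is a sum-of-products form of f.

f(x1, x2, x3, x4) = (((((x1' · x2') · x3') · x4') + (((x1' · x2) · x3') · x4)) + (((x1 · x2') · x3) · x4)) + (((x1 · x2) · x3') · x4)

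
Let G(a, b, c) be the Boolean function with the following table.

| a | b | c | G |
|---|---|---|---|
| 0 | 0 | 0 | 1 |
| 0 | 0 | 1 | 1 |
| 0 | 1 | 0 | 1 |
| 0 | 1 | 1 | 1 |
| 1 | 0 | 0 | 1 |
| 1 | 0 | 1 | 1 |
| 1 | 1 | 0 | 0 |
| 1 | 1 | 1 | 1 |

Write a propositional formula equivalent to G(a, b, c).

G(a, b, c) = ((a · b) · c')'

Only row (1,1,0) gives 0. So G is 1 everywhere except there — the complement of the minterm a·b·¬c.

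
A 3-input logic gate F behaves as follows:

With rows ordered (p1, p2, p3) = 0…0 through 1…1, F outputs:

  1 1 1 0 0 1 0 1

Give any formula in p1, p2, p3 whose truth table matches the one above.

F(p1, p2, p3) = not ((((not p1 and p2) and p3) or ((p1 and not p2) and not p3)) or ((p1 and p2) and not p3))

The 0-rows are (0,1,1), (1,0,0), (1,1,0). Take each as a conjunction (¬p1·p2·p3, p1·¬p2·¬p3, p1·p2·¬p3), form their disjunction, and complement — that gives a formula that is 1 everywhere F is.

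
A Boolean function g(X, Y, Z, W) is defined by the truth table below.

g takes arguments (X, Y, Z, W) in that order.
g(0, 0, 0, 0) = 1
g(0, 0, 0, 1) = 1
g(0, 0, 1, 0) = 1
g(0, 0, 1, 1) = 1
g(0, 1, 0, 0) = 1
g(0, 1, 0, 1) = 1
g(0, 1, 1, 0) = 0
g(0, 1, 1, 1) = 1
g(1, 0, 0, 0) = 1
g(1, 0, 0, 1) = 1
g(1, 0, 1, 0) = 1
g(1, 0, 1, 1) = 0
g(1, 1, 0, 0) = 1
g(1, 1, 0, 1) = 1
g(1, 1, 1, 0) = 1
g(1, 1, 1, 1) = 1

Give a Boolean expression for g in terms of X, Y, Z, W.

g(X, Y, Z, W) = ((((X' · Y) · Z) · W') + (((X · Y') · Z) · W))'

g is 0 on only 2 rows — (0,1,1,0), (1,0,1,1). Writing each as a minterm (¬X·Y·Z·¬W, X·¬Y·Z·W) and OR-ing them characterizes exactly where g=0, so g is the negation of that disjunction.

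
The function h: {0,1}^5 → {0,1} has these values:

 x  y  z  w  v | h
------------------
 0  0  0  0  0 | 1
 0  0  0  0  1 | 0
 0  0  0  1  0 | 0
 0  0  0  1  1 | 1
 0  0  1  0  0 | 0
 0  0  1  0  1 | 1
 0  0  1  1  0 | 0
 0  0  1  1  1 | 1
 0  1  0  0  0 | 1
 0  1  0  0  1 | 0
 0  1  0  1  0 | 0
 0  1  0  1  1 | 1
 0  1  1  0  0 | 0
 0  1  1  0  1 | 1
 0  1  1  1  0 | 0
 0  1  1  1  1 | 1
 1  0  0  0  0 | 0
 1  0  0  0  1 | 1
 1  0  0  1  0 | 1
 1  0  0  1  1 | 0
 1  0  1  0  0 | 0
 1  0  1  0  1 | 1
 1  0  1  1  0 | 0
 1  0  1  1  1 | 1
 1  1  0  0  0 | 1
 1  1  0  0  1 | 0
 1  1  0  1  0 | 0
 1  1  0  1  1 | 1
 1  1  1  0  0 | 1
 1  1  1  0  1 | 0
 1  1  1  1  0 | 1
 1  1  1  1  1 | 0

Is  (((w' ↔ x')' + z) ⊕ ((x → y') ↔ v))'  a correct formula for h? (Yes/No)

Yes

Check the formula against h row by row:
  x=0, y=0, z=0, w=0, v=0: formula gives 1, h = 1 ✓
  x=0, y=0, z=0, w=0, v=1: formula gives 0, h = 0 ✓
  x=0, y=0, z=0, w=1, v=0: formula gives 0, h = 0 ✓
  x=0, y=0, z=0, w=1, v=1: formula gives 1, h = 1 ✓
  … (the remaining 28 rows also agree.)
No disagreement on any input; they are logically equivalent.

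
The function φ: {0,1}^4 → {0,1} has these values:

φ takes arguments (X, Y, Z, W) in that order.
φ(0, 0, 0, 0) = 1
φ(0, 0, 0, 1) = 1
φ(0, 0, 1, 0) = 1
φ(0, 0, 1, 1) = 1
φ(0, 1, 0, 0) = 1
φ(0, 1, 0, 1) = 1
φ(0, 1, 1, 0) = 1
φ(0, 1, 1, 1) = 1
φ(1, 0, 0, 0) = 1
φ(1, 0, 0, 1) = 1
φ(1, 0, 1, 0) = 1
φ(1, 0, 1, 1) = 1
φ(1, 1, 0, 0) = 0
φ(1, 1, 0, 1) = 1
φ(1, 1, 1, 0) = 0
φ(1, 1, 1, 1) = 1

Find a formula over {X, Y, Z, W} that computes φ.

φ(X, Y, Z, W) = ¬((((X ∧ Y) ∧ ¬Z) ∧ ¬W) ∨ (((X ∧ Y) ∧ Z) ∧ ¬W))

The 0-rows are (1,1,0,0), (1,1,1,0). Take each as a conjunction (X·Y·¬Z·¬W, X·Y·Z·¬W), form their disjunction, and complement — that gives a formula that is 1 everywhere φ is.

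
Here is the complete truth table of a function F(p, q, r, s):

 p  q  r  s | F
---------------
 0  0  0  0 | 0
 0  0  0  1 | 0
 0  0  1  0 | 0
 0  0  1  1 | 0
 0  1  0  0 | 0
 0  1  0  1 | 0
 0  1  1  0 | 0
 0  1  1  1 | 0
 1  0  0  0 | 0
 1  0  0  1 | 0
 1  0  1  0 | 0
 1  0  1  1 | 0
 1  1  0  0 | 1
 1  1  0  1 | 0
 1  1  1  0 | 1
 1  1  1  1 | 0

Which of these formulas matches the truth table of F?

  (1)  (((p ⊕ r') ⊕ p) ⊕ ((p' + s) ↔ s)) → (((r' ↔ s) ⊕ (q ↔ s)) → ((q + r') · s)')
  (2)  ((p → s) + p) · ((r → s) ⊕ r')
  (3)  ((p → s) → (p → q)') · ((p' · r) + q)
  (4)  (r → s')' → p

3

(1) fails at (0,0,0,0): the formula yields 1, F is 0.
(2) fails at (0,0,1,1): the formula yields 1, F is 0.
(4) fails at (0,0,0,0): the formula yields 1, F is 0.
(3) is the remaining candidate, and it agrees with F on all 16 inputs.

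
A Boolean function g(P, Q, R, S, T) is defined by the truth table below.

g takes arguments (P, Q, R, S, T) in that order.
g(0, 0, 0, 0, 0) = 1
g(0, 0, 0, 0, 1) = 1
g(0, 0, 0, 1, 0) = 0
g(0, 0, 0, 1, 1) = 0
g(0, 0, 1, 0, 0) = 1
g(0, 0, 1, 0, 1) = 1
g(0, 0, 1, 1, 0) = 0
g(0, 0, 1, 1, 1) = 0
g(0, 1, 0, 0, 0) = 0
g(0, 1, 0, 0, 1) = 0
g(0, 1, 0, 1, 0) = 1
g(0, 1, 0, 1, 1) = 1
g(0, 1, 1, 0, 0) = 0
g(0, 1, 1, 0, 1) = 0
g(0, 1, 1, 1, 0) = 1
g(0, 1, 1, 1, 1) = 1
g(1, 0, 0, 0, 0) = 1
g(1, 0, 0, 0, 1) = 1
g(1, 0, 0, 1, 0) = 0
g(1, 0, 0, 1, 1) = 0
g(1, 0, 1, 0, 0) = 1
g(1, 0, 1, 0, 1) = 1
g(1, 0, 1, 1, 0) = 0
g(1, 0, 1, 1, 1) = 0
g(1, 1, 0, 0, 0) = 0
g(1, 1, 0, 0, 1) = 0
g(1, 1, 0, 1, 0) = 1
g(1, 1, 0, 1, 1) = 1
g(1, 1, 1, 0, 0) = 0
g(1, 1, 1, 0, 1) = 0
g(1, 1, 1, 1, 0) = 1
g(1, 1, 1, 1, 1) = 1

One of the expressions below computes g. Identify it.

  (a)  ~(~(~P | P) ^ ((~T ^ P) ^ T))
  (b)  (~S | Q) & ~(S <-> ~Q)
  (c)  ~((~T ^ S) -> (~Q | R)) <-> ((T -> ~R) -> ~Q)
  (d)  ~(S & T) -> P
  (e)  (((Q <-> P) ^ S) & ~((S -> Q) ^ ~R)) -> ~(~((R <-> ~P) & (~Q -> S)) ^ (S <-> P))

(a): at (0,0,0,0,0) it gives 0, but g = 1 — eliminated.
(c): at (0,0,0,0,0) it gives 0, but g = 1 — eliminated.
(d): at (0,0,0,0,0) it gives 0, but g = 1 — eliminated.
(e): at (0,0,0,1,0) it gives 1, but g = 0 — eliminated.
That leaves (b). Evaluating it on every row reproduces the table of g exactly.

b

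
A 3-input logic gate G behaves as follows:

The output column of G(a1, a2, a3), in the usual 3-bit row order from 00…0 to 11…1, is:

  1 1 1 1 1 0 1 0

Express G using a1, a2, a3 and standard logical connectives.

There are just 2 zero rows: (1,0,1), (1,1,1). Their minterms are a1·¬a2·a3, a1·a2·a3; the OR of those covers precisely the 0-outputs, and negating it yields G.

G(a1, a2, a3) = ¬(((a1 ∧ ¬a2) ∧ a3) ∨ ((a1 ∧ a2) ∧ a3))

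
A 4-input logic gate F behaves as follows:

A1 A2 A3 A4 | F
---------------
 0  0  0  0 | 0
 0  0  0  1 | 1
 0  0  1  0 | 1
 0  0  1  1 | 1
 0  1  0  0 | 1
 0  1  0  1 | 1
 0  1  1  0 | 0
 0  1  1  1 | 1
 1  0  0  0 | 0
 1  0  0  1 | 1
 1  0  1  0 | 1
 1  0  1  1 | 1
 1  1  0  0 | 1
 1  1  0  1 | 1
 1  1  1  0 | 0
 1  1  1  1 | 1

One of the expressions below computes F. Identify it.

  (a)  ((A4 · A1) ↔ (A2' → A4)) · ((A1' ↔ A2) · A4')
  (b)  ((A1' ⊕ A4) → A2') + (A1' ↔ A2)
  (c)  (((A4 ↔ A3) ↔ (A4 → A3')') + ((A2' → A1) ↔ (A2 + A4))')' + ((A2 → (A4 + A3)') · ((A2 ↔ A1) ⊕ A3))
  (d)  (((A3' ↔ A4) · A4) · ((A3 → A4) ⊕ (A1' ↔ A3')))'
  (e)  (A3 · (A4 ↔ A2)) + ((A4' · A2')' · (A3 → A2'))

(a): at (0,0,0,1) it gives 0, but F = 1 — eliminated.
(b): at (0,0,0,0) it gives 1, but F = 0 — eliminated.
(c): at (0,0,0,0) it gives 1, but F = 0 — eliminated.
(d): at (0,0,0,0) it gives 1, but F = 0 — eliminated.
(e) is the remaining candidate, and it agrees with F on all 16 inputs.

e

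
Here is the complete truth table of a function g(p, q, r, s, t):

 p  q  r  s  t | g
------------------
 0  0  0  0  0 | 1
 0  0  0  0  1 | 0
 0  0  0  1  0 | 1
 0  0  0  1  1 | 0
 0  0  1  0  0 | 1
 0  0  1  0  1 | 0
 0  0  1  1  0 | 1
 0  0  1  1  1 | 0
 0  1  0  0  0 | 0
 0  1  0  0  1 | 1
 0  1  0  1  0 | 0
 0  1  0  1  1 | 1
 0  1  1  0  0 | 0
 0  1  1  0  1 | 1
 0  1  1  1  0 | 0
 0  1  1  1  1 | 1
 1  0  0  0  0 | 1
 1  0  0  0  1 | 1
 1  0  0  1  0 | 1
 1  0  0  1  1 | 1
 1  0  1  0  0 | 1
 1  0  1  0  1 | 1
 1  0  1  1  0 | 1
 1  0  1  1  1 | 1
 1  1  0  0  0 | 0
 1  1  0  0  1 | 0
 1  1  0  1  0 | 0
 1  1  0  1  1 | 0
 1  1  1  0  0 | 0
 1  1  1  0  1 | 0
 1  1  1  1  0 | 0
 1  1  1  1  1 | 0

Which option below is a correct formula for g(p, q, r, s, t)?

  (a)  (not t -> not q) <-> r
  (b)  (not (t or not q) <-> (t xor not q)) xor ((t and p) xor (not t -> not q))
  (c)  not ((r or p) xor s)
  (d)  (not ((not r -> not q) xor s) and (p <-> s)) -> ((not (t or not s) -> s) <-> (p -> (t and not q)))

(a) fails at (0,0,0,0,0): the formula yields 0, g is 1.
(c) fails at (0,0,0,0,1): the formula yields 1, g is 0.
(d) fails at (0,0,0,0,1): the formula yields 1, g is 0.
That leaves (b). Evaluating it on every row reproduces the table of g exactly.

b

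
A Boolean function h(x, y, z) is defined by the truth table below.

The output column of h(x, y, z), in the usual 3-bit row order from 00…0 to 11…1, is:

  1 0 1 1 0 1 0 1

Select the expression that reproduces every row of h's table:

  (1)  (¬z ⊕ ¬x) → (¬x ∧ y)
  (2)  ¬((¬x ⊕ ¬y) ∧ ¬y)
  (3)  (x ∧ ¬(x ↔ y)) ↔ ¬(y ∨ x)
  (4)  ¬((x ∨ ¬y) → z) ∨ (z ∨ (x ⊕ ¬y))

1

(2) fails at (0,0,1): the formula yields 1, h is 0.
(3) fails at (0,0,0): the formula yields 0, h is 1.
(4) fails at (0,0,1): the formula yields 1, h is 0.
That leaves (1). Evaluating it on every row reproduces the table of h exactly.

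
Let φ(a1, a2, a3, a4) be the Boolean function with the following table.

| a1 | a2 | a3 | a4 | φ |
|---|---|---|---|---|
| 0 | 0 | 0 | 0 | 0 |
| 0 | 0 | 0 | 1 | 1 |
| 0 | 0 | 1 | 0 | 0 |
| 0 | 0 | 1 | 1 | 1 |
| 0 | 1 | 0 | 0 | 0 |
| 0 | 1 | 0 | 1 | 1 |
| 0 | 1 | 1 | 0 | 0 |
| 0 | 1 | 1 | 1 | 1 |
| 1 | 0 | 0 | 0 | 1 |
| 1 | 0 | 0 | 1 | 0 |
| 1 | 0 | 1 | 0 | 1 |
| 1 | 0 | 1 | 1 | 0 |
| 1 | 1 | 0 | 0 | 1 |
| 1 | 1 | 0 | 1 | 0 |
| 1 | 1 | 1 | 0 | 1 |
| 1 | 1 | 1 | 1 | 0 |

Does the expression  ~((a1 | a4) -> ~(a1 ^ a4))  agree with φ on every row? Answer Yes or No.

Yes

Evaluate ~((a1 | a4) -> ~(a1 ^ a4)) on each row and compare to φ:
  a1=0, a2=0, a3=0, a4=0: formula gives 0, φ = 0 ✓
  a1=0, a2=0, a3=0, a4=1: formula gives 1, φ = 1 ✓
  a1=0, a2=0, a3=1, a4=0: formula gives 0, φ = 0 ✓
  a1=0, a2=0, a3=1, a4=1: formula gives 1, φ = 1 ✓
  …and likewise for the remaining 12 rows.
Every row agrees, so the formula is equivalent.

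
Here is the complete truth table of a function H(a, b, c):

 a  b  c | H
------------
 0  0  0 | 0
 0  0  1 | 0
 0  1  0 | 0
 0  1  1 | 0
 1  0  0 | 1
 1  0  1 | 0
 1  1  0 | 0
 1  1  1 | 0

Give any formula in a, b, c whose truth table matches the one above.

H(a, b, c) = (a and not b) and not c

H is 1 on exactly one input, (1,0,0), whose minterm is a·¬b·¬c. So H is just that conjunction.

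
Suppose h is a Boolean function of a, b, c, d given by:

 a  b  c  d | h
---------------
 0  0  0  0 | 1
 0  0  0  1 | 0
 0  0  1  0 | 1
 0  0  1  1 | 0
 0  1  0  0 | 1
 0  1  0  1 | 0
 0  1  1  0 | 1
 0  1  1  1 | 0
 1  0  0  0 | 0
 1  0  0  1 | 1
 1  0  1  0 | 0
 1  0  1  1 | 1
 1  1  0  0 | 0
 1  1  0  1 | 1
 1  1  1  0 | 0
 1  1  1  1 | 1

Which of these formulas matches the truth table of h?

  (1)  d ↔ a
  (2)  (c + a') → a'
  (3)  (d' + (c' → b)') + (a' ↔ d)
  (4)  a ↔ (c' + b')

1

(2) fails at (0,0,0,1): the formula yields 1, h is 0.
(3) fails at (0,0,0,1): the formula yields 1, h is 0.
(4) fails at (0,0,0,0): the formula yields 0, h is 1.
(1) is the remaining candidate, and it agrees with h on all 16 inputs.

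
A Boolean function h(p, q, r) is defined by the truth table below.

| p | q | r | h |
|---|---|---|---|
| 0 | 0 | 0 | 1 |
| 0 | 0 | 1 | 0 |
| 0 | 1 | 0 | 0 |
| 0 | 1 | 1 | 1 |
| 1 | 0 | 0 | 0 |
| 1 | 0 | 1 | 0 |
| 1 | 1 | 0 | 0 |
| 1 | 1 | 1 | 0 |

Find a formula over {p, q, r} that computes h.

Collect the rows where h=1 — (0,0,0), (0,1,1) — and write one minterm per row: ¬p·¬q·¬r, ¬p·q·r. Their union (logical OR) reproduces the table exactly.

h(p, q, r) = ((p' · q') · r') + ((p' · q) · r)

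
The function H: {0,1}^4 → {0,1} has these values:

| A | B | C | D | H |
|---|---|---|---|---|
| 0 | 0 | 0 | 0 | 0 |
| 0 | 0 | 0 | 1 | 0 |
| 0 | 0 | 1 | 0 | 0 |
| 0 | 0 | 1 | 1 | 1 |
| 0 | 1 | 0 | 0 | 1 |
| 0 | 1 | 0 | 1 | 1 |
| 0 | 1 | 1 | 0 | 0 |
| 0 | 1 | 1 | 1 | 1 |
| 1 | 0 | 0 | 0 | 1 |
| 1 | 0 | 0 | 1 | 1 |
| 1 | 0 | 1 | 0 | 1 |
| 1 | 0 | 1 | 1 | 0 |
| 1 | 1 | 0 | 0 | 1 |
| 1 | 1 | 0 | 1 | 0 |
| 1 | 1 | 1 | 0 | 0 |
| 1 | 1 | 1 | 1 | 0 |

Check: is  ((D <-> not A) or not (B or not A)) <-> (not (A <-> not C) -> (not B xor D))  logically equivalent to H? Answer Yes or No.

Check the formula against H row by row:
  A=0, B=0, C=0, D=0: formula gives 0, H = 0 ✓
  A=0, B=0, C=0, D=1: formula gives 0, H = 0 ✓
  A=0, B=0, C=1, D=0: formula gives 0, H = 0 ✓
  A=0, B=0, C=1, D=1: formula gives 1, H = 1 ✓
  …and likewise for the remaining 12 rows.
No disagreement on any input; they are logically equivalent.

Yes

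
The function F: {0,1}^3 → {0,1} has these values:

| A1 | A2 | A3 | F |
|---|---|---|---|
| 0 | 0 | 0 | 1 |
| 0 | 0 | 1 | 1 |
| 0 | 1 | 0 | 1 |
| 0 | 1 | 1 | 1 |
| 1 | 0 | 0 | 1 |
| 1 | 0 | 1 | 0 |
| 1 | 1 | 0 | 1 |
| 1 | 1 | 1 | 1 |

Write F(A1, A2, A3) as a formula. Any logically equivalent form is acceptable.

F(A1, A2, A3) = ((A1 · A2') · A3)'

F is 0 on exactly one input, (1,0,1), whose minterm is A1·¬A2·A3. So F is the negation of that single conjunction.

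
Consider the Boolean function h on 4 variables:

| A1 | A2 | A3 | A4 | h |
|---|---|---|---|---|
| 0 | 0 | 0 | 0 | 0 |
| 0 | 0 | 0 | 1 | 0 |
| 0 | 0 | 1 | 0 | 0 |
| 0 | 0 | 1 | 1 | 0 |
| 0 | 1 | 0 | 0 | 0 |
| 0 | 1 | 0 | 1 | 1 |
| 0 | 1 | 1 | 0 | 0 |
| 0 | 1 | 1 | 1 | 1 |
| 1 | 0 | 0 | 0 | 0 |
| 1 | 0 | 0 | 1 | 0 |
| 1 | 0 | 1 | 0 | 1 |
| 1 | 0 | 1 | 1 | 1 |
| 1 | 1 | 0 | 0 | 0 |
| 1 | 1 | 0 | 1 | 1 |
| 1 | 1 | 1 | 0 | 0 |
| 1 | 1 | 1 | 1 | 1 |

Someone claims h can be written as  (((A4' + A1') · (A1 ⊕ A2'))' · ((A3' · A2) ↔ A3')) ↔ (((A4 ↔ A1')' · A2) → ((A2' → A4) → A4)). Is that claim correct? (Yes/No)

Evaluate (((A4' + A1') · (A1 ⊕ A2'))' · ((A3' · A2) ↔ A3')) ↔ (((A4 ↔ A1')' · A2) → ((A2' → A4) → A4)) on each row and compare to h:
  A1=0, A2=0, A3=0, A4=0: formula gives 0, h = 0 ✓
  A1=0, A2=0, A3=0, A4=1: formula gives 0, h = 0 ✓
  A1=0, A2=0, A3=1, A4=0: formula gives 0, h = 0 ✓
  A1=0, A2=0, A3=1, A4=1: formula gives 0, h = 0 ✓
  …and likewise for the remaining 12 rows.
All 16 rows match — the expression computes h exactly.

Yes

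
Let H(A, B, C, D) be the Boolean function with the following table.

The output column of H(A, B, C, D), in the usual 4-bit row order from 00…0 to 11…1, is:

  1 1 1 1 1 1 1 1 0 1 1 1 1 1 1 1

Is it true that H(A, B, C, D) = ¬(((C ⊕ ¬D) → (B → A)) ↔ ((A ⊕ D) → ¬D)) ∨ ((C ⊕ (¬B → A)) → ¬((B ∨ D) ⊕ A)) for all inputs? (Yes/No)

Yes

Evaluate ¬(((C ⊕ ¬D) → (B → A)) ↔ ((A ⊕ D) → ¬D)) ∨ ((C ⊕ (¬B → A)) → ¬((B ∨ D) ⊕ A)) on each row and compare to H:
  A=0, B=0, C=0, D=0: formula gives 1, H = 1 ✓
  A=0, B=0, C=0, D=1: formula gives 1, H = 1 ✓
  A=0, B=0, C=1, D=0: formula gives 1, H = 1 ✓
  A=0, B=0, C=1, D=1: formula gives 1, H = 1 ✓
  … (the remaining 12 rows also agree.)
All 16 rows match — the expression computes H exactly.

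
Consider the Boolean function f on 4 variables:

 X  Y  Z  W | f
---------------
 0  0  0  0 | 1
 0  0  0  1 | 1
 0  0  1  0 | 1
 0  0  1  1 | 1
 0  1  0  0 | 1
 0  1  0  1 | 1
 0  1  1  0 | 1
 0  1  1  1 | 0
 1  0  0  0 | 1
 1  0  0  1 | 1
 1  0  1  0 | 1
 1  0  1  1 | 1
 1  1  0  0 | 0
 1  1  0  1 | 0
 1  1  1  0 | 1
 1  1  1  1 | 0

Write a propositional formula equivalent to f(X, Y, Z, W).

There are just 4 zero rows: (0,1,1,1), (1,1,0,0), (1,1,0,1), (1,1,1,1). Their minterms are ¬X·Y·Z·W, X·Y·¬Z·¬W, X·Y·¬Z·W, X·Y·Z·W; the OR of those covers precisely the 0-outputs, and negating it yields f.

f(X, Y, Z, W) = NOT ((((((NOT X AND Y) AND Z) AND W) OR (((X AND Y) AND NOT Z) AND NOT W)) OR (((X AND Y) AND NOT Z) AND W)) OR (((X AND Y) AND Z) AND W))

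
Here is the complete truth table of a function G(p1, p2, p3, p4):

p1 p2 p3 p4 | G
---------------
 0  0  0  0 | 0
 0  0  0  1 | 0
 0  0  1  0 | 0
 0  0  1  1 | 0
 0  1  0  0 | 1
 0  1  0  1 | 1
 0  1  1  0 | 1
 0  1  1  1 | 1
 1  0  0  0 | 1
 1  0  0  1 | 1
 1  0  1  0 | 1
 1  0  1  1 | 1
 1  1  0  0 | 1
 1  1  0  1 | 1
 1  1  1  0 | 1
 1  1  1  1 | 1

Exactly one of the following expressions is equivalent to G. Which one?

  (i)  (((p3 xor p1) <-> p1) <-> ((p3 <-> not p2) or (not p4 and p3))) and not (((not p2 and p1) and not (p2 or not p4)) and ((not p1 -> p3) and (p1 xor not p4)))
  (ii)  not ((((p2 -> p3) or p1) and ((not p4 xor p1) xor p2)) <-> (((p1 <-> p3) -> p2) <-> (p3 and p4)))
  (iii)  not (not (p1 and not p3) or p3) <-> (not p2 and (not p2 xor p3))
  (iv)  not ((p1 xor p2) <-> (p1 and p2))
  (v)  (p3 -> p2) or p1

(i) fails at (0,1,1,0): the formula yields 0, G is 1.
(ii) fails at (0,0,0,1): the formula yields 1, G is 0.
(iii) fails at (0,0,1,0): the formula yields 1, G is 0.
(v) fails at (0,0,0,0): the formula yields 1, G is 0.
Only (iv) survives; checking it on all 16 rows confirms it matches G.

iv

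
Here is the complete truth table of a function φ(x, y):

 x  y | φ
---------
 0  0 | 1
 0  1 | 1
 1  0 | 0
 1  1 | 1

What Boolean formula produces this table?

φ(x, y) = NOT (x AND NOT y)

φ is 0 on exactly one input, (1,0), whose minterm is x·¬y. So φ is the negation of that single conjunction.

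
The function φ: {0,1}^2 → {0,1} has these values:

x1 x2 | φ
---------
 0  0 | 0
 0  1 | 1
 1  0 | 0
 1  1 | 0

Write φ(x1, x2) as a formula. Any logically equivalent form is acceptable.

Only row (0,1) gives 1. That row's minterm ¬x1·x2 is φ directly.

φ(x1, x2) = not x1 and x2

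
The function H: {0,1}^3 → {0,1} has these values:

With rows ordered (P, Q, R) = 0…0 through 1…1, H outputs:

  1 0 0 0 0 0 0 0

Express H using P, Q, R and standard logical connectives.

H(P, Q, R) = (P' · Q') · R'

Only row (0,0,0) gives 1. That row's minterm ¬P·¬Q·¬R is H directly.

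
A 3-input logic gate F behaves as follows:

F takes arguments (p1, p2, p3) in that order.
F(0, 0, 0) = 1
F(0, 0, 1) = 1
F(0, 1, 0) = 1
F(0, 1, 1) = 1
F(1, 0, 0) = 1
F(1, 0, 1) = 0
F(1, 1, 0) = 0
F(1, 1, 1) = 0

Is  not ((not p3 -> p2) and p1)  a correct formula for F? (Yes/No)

Evaluate not ((not p3 -> p2) and p1) on each row and compare to F:
  p1=0, p2=0, p3=0: formula gives 1, F = 1 ✓
  p1=0, p2=0, p3=1: formula gives 1, F = 1 ✓
  p1=0, p2=1, p3=0: formula gives 1, F = 1 ✓
  p1=0, p2=1, p3=1: formula gives 1, F = 1 ✓
  p1=1, p2=0, p3=0: formula gives 1, F = 1 ✓
  … (the remaining 3 rows also agree.)
Every row agrees, so the formula is equivalent.

Yes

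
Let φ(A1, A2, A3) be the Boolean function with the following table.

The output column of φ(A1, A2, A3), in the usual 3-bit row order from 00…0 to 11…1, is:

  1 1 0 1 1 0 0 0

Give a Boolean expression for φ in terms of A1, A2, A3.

φ(A1, A2, A3) = ((((¬A1 ∧ ¬A2) ∧ ¬A3) ∨ ((¬A1 ∧ ¬A2) ∧ A3)) ∨ ((¬A1 ∧ A2) ∧ A3)) ∨ ((A1 ∧ ¬A2) ∧ ¬A3)

Collect the rows where φ=1 — (0,0,0), (0,0,1), (0,1,1), (1,0,0) — and write one minterm per row: ¬A1·¬A2·¬A3, ¬A1·¬A2·A3, ¬A1·A2·A3, A1·¬A2·¬A3. Their union (logical OR) reproduces the table exactly.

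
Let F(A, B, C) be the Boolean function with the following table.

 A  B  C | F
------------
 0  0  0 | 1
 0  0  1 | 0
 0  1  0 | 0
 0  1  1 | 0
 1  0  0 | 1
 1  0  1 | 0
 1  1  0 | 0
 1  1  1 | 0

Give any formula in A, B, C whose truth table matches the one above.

F(A, B, C) = ((not A and not B) and not C) or ((A and not B) and not C)

Collect the rows where F=1 — (0,0,0), (1,0,0) — and write one minterm per row: ¬A·¬B·¬C, A·¬B·¬C. Their union (logical OR) reproduces the table exactly.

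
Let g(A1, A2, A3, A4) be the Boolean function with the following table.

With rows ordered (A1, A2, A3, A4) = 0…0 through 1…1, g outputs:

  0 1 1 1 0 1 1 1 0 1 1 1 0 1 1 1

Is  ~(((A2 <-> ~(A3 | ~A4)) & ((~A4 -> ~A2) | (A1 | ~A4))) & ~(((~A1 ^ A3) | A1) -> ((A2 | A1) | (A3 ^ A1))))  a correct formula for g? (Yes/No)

No

Test each input against both g and the formula:
  A1=0, A2=0, A3=0, A4=0: formula gives 0, g = 0 ✓
  A1=0, A2=0, A3=0, A4=1: formula gives 1, g = 1 ✓
  A1=0, A2=0, A3=1, A4=0: formula gives 1, g = 1 ✓
  A1=0, A2=0, A3=1, A4=1: formula gives 1, g = 1 ✓
  A1=0, A2=1, A3=0, A4=0: formula gives 1, but g = 0 ✗
Since they disagree at (0,1,0,0), the expression is not a correct formula for g.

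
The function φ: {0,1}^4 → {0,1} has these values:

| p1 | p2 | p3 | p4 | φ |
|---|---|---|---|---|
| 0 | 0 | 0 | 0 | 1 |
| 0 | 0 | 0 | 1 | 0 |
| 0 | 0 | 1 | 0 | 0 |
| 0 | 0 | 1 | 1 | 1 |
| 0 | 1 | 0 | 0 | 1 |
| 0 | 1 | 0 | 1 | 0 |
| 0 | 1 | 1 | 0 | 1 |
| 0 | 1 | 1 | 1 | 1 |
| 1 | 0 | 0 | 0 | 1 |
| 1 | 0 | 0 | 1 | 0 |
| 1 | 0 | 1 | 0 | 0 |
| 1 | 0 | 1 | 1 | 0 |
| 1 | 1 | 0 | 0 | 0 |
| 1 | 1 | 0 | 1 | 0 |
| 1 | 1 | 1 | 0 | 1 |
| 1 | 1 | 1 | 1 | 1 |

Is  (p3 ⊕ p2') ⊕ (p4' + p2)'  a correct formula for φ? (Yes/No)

No

Test each input against both φ and the formula:
  p1=0, p2=0, p3=0, p4=0: formula gives 1, φ = 1 ✓
  p1=0, p2=0, p3=0, p4=1: formula gives 0, φ = 0 ✓
  p1=0, p2=0, p3=1, p4=0: formula gives 0, φ = 0 ✓
  p1=0, p2=0, p3=1, p4=1: formula gives 1, φ = 1 ✓
  p1=0, p2=1, p3=0, p4=0: formula gives 0, but φ = 1 ✗
A single disagreement suffices: at (0,1,0,0) they differ, so the formula does not compute φ.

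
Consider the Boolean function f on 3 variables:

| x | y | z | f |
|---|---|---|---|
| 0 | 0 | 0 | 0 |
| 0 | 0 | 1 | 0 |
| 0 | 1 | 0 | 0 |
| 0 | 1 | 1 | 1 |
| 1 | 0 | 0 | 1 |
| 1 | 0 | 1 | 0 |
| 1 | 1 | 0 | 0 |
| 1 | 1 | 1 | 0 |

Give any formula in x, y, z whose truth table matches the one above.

f(x, y, z) = ((¬x ∧ y) ∧ z) ∨ ((x ∧ ¬y) ∧ ¬z)

Collect the rows where f=1 — (0,1,1), (1,0,0) — and write one minterm per row: ¬x·y·z, x·¬y·¬z. Their union (logical OR) reproduces the table exactly.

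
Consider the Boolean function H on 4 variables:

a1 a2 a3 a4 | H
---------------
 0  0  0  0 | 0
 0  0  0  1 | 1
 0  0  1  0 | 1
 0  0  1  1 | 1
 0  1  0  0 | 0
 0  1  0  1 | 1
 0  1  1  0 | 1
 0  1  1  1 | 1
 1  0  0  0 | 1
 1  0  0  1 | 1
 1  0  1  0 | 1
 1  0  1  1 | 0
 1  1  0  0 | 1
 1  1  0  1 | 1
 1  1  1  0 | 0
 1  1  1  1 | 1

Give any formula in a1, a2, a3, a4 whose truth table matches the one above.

H(a1, a2, a3, a4) = ¬((((((¬a1 ∧ ¬a2) ∧ ¬a3) ∧ ¬a4) ∨ (((¬a1 ∧ a2) ∧ ¬a3) ∧ ¬a4)) ∨ (((a1 ∧ ¬a2) ∧ a3) ∧ a4)) ∨ (((a1 ∧ a2) ∧ a3) ∧ ¬a4))

H is 0 on only 4 rows — (0,0,0,0), (0,1,0,0), (1,0,1,1), (1,1,1,0). Writing each as a minterm (¬a1·¬a2·¬a3·¬a4, ¬a1·a2·¬a3·¬a4, a1·¬a2·a3·a4, a1·a2·a3·¬a4) and OR-ing them characterizes exactly where H=0, so H is the negation of that disjunction.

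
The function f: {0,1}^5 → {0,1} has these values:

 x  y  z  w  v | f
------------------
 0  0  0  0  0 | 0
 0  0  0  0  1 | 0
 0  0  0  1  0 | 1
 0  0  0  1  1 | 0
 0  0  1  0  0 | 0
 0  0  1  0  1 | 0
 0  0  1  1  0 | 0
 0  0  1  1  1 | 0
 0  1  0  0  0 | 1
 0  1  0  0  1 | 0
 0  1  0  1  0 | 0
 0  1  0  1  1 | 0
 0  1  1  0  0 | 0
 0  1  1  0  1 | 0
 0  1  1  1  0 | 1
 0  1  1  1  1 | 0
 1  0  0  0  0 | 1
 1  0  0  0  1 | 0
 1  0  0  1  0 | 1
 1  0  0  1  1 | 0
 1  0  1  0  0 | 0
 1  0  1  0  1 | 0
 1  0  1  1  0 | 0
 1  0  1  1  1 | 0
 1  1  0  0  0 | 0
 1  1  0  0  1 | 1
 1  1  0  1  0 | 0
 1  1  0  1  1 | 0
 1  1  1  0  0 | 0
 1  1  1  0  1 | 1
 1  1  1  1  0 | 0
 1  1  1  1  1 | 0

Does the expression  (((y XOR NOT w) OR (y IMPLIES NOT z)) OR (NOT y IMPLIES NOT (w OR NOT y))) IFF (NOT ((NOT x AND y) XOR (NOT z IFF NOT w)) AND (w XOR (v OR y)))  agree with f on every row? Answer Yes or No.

No

Evaluate (((y XOR NOT w) OR (y IMPLIES NOT z)) OR (NOT y IMPLIES NOT (w OR NOT y))) IFF (NOT ((NOT x AND y) XOR (NOT z IFF NOT w)) AND (w XOR (v OR y))) on each row and compare to f:
  x=0, y=0, z=0, w=0, v=0: formula gives 0, f = 0 ✓
  x=0, y=0, z=0, w=0, v=1: formula gives 0, f = 0 ✓
  x=0, y=0, z=0, w=1, v=0: formula gives 1, f = 1 ✓
  x=0, y=0, z=0, w=1, v=1: formula gives 0, f = 0 ✓
  …
  x=0, y=0, z=1, w=0, v=1: formula gives 1, but f = 0 ✗
Since they disagree at (0,0,1,0,1), the expression is not a correct formula for f.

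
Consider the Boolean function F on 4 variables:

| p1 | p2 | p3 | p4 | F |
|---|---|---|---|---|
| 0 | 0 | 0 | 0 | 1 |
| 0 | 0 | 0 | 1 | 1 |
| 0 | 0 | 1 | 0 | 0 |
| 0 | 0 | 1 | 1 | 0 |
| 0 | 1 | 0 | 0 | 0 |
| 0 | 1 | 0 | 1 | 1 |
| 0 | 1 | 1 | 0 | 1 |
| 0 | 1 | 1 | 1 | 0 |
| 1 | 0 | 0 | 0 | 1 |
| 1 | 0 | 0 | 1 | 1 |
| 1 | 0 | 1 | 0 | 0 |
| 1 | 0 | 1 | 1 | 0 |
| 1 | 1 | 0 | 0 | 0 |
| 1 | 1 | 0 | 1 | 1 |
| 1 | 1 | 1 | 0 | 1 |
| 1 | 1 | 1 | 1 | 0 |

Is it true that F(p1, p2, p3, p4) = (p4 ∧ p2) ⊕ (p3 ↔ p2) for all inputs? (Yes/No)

Evaluate (p4 ∧ p2) ⊕ (p3 ↔ p2) on each row and compare to F:
  p1=0, p2=0, p3=0, p4=0: formula gives 1, F = 1 ✓
  p1=0, p2=0, p3=0, p4=1: formula gives 1, F = 1 ✓
  p1=0, p2=0, p3=1, p4=0: formula gives 0, F = 0 ✓
  p1=0, p2=0, p3=1, p4=1: formula gives 0, F = 0 ✓
  … (the remaining 12 rows also agree.)
All 16 rows match — the expression computes F exactly.

Yes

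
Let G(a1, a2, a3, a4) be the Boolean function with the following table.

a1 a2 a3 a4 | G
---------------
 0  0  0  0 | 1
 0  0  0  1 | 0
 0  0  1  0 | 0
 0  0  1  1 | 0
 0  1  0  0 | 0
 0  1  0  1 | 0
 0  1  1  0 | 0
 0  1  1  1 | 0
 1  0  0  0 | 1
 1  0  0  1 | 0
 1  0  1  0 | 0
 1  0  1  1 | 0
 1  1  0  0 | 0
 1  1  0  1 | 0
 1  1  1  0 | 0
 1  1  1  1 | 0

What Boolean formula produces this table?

G(a1, a2, a3, a4) = (((~a1 & ~a2) & ~a3) & ~a4) | (((a1 & ~a2) & ~a3) & ~a4)

G=1 on 2 inputs: (0,0,0,0), (1,0,0,0). Reading each as a conjunction of literals (¬a1·¬a2·¬a3·¬a4, a1·¬a2·¬a3·¬a4) and taking the OR gives the canonical DNF.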